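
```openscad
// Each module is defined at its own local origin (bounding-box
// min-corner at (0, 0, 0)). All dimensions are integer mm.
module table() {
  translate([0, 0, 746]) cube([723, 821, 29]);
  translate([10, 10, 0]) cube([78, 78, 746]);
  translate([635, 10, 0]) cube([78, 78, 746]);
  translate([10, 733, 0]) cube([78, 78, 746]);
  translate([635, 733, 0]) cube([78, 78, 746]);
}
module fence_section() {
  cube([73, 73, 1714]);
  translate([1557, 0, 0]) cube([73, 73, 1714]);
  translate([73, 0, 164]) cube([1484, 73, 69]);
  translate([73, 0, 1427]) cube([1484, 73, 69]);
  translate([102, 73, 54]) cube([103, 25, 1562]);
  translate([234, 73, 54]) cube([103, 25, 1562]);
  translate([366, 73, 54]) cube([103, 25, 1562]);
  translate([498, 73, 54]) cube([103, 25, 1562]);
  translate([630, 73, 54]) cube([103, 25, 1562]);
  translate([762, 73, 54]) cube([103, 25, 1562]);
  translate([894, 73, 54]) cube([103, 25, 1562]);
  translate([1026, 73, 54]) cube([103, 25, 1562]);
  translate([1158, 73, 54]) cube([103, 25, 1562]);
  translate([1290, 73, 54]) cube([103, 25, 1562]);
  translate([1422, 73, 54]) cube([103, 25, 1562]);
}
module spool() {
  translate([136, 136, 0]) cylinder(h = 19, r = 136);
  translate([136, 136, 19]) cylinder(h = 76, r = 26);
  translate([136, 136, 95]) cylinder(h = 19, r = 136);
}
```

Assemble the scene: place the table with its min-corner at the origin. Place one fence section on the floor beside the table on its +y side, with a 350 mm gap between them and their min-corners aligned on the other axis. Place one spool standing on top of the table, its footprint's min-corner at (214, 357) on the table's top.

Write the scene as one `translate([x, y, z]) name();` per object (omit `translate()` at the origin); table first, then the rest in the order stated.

table();
translate([0, 1171, 0]) fence_section();
translate([214, 357, 775]) spool();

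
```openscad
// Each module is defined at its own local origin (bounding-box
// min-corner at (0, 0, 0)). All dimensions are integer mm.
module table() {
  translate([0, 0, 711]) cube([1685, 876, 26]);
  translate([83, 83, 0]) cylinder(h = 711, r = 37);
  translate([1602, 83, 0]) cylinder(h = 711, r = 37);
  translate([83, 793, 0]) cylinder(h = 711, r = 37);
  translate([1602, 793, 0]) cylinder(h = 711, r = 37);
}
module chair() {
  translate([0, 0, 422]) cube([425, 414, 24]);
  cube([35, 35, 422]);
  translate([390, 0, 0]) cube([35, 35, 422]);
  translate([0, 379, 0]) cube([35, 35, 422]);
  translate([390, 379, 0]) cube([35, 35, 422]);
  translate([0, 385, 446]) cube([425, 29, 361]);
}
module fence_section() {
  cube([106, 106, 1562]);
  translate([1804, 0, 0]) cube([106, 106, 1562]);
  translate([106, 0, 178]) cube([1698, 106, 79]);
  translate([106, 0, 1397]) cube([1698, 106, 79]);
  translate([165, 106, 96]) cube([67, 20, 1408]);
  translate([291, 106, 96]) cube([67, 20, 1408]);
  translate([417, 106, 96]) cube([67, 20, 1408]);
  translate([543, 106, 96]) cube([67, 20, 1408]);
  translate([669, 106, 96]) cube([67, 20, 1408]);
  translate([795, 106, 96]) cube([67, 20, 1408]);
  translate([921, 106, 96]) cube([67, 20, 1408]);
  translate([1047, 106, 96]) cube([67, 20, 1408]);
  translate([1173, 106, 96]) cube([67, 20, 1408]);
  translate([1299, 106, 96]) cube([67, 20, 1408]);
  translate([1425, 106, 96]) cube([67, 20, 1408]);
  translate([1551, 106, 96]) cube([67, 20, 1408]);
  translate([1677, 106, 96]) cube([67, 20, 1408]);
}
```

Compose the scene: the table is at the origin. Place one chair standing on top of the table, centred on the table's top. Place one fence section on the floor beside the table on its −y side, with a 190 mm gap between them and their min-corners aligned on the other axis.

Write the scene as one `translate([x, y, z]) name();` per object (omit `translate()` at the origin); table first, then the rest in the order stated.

table();
translate([630, 231, 737]) chair();
translate([0, -316, 0]) fence_section();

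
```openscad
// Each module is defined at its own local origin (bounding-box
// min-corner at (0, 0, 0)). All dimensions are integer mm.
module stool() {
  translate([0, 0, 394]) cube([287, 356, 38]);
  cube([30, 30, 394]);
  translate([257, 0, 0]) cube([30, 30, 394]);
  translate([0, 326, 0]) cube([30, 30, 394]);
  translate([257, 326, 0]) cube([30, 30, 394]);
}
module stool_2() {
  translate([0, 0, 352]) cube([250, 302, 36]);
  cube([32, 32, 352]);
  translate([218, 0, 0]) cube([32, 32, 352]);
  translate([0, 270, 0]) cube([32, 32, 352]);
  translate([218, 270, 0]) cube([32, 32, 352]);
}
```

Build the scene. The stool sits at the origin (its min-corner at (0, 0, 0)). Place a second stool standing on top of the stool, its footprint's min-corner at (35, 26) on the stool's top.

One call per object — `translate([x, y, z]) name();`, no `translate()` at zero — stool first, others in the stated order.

stool();
translate([35, 26, 432]) stool_2();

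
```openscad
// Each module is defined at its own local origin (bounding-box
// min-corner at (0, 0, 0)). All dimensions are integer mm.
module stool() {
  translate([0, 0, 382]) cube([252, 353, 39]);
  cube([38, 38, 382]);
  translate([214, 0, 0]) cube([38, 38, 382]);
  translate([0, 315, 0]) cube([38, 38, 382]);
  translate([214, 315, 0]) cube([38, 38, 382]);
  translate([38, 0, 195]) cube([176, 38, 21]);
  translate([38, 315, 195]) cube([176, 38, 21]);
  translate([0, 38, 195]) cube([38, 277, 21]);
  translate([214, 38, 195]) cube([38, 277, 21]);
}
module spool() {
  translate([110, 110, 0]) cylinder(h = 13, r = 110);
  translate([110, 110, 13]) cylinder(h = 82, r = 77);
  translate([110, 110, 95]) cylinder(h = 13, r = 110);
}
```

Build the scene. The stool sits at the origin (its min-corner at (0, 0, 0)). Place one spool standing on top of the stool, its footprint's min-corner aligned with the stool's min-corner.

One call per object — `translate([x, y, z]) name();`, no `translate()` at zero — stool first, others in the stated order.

stool();
translate([0, 0, 421]) spool();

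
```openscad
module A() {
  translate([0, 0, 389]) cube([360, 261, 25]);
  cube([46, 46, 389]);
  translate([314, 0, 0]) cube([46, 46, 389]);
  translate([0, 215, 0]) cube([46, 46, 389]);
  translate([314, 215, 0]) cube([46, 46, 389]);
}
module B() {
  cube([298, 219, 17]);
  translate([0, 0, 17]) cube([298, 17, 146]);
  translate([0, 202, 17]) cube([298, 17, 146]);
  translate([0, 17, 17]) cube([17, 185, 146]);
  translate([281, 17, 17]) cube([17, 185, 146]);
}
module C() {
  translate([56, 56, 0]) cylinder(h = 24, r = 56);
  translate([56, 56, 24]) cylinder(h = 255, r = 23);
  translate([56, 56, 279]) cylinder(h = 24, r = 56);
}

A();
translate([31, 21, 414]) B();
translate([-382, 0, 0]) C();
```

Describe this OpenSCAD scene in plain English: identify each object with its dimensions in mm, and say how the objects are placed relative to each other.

A is a four-legged stool. The seat is 360×261 mm, 25 mm thick, top at z = 414 mm. It stands on four square legs, each 46×46 mm in cross-section, from z = 0 to the seat underside, each flush with a corner of the seat.

B is an open-topped rectangular box: outside dimensions 298×219×163 mm, with a uniform wall and base thickness of 17 mm. The base is a full 298×219 slab on the floor; four walls sit on top of the base. The front and back walls (the −y and +y sides) span the full width; the two side walls fit between them.

C is a spool: two coaxial disc flanges of radius 56 mm and thickness 24 mm, joined by a core cylinder of radius 23 mm and height 255 mm. The lower flange rests on z = 0 and the three cylinders share a vertical axis.

The open box is on top of the stool, centred. The spool is on the floor beside the stool on its −x side.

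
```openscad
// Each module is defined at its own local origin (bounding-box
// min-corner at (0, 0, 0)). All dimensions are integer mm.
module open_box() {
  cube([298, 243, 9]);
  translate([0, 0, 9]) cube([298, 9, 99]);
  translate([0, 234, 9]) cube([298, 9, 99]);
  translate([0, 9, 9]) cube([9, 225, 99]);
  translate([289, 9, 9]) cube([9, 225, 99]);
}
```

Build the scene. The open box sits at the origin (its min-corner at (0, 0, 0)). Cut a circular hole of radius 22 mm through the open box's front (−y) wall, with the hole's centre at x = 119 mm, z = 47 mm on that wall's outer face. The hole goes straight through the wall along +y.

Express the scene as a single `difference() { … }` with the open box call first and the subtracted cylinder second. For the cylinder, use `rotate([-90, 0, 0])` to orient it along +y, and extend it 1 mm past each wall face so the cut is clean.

difference() {
  open_box();
  translate([119, -1, 47]) rotate([-90, 0, 0]) cylinder(h = 11, r = 22);
}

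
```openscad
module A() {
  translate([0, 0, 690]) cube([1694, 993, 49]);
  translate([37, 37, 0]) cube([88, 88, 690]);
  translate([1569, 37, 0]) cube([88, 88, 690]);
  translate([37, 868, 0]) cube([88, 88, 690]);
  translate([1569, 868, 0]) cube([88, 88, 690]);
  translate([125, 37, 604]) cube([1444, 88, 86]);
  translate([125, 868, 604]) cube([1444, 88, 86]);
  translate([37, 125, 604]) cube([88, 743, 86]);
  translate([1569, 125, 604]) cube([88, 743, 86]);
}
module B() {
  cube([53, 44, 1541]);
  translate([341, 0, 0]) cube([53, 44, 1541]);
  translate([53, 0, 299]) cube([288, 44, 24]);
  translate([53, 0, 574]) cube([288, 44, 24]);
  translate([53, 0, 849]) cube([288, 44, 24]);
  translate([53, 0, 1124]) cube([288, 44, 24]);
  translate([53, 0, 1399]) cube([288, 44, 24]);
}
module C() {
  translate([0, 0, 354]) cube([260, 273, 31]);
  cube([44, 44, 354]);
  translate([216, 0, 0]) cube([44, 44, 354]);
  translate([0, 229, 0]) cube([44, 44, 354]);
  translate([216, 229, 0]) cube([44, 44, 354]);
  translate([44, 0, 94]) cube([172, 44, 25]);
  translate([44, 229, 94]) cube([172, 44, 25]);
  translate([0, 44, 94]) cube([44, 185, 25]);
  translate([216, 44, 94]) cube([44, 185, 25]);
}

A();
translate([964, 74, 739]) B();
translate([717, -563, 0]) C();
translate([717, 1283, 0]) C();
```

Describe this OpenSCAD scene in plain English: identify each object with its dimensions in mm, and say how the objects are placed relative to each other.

A is a rectangular dining table. The top is 1694×993×49 mm with its upper surface at z = 739 mm. It stands on four 88×88 mm square legs, each inset 37 mm from the nearest pair of top edges, running from the floor to the underside of the top. Four apron rails, 88 mm thick and 86 mm tall, run between adjacent legs with their top edges flush with the underside of the top and their outer faces flush with the legs' outer faces.

B is a wooden ladder with two side rails of 53×44 mm section and 1541 mm height, set 394 mm apart overall. Between them run 5 rectangular rungs (44 mm deep, 24 mm thick), front faces flush with the rails' −y face. The bottom of the first rung is 299 mm above the floor and each subsequent rung is 275 mm higher than the one below.

C is a four-legged stool. The seat is a 260×273×31 mm slab whose top surface is at z = 385 mm; four square legs, each 44×44 mm in cross-section, run from the floor (z = 0) to the underside of the seat, each flush with a corner of the seat. Four stretchers, 44 mm wide and 25 mm tall, connect adjacent legs with their undersides at z = 94 mm, each running between the inner faces of the legs it joins and aligned with the legs' outer faces on the other axis.

The ladder is on top of the table. Two stools sit around the table at the −y, +y sides.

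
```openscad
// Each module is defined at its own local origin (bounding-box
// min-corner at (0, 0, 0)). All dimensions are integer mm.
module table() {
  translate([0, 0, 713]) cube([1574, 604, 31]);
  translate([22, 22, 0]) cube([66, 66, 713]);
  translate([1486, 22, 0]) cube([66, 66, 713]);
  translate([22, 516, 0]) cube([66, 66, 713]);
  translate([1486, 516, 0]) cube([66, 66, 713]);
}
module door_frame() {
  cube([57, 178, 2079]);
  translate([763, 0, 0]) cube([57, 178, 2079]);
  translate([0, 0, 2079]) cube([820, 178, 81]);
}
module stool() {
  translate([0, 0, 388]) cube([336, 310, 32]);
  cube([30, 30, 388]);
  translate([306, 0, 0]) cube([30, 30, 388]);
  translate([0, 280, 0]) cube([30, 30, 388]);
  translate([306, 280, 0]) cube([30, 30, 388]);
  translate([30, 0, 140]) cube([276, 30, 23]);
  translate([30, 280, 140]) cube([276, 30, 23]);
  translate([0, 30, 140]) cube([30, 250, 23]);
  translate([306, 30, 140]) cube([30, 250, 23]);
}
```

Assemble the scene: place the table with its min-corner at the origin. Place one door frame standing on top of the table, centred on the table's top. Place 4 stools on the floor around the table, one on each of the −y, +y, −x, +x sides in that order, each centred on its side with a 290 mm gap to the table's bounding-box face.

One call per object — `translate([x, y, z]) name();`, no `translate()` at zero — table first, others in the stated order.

table();
translate([377, 213, 744]) door_frame();
translate([619, -600, 0]) stool();
translate([619, 894, 0]) stool();
translate([-626, 147, 0]) stool();
translate([1864, 147, 0]) stool();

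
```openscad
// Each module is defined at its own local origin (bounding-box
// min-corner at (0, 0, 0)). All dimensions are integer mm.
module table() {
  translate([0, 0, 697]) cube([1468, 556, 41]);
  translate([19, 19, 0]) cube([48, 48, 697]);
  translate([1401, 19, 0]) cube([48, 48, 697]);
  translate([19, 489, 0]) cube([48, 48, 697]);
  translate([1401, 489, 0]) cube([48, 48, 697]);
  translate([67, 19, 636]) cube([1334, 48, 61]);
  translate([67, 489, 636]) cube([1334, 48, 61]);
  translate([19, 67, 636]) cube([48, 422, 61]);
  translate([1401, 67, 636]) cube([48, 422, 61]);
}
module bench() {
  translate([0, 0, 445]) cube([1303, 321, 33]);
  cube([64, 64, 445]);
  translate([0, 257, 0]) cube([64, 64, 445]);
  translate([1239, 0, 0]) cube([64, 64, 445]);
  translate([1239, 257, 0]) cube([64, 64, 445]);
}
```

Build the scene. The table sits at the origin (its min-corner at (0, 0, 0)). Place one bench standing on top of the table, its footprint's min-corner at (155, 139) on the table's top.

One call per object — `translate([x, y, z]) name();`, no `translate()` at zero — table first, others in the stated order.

table();
translate([155, 139, 738]) bench();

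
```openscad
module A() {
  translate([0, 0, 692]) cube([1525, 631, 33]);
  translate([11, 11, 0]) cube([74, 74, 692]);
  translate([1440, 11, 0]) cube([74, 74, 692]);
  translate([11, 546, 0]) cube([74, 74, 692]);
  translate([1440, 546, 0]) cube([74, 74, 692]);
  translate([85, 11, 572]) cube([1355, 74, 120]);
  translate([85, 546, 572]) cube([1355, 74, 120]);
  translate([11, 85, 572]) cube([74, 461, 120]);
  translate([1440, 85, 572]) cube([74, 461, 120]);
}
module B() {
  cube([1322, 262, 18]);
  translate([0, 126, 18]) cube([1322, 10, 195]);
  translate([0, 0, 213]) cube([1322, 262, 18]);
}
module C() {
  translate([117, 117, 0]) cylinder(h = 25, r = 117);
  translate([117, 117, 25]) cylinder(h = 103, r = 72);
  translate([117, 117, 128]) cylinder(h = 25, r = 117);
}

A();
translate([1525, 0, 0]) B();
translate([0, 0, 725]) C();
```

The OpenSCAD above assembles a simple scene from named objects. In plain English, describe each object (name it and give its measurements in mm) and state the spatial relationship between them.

A is a table: top 1525 mm (x) × 631 mm (y), 33 mm thick, upper face at z = 725 mm, on four 74×74 mm square legs, each inset 11 mm from the nearest pair of top edges, running from z = 0 to the bottom of the top. Four apron rails, 74 mm thick and 120 mm tall, run between adjacent legs with their top edges flush with the underside of the top and their outer faces flush with the legs' outer faces.

B is an I-beam lying along x, 1322 mm long. Overall section height 231 mm. Two flanges 262 mm wide (y) and 18 mm thick, one on the floor and one at the top; a web 10 mm thick runs between them, centred on the flange width.

C is a spool: two coaxial disc flanges of radius 117 mm and thickness 25 mm, joined by a core cylinder of radius 72 mm and height 103 mm. The lower flange rests on z = 0 and the three cylinders share a vertical axis.

The I-beam is against the table's +x side, with their −y faces flush. The spool is on top of the table.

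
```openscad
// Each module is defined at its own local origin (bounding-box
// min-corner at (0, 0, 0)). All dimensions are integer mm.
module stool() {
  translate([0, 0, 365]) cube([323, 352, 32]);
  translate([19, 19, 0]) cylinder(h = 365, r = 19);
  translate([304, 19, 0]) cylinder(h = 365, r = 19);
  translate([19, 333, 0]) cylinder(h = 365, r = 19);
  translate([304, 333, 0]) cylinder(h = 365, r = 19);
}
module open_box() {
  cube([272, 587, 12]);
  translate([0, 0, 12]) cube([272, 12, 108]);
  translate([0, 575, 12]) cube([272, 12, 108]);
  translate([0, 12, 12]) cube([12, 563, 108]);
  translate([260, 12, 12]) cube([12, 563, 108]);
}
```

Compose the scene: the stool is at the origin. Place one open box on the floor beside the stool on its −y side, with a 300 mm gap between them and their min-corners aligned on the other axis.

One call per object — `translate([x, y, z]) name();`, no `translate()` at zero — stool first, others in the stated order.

stool();
translate([0, -887, 0]) open_box();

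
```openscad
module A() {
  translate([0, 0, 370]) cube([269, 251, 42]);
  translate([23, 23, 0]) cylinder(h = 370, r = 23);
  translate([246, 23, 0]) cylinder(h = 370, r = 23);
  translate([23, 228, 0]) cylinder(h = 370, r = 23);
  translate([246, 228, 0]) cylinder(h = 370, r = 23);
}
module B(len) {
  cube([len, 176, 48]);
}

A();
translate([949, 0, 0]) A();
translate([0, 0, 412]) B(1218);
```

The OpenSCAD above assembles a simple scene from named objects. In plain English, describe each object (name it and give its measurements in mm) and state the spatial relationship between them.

A is a four-legged stool. The seat is a 269×251×42 mm slab whose top surface is at z = 412 mm; four round legs, each 46 mm in diameter, run from the floor (z = 0) to the underside of the seat, each leg's axis is inset half a diameter from the nearest pair of seat edges (so the leg's bounding box is flush with the corner).

B is a rectangular beam 1218 mm long (x), 176 mm deep (y), 48 mm thick (z).

The beam spans the tops of two stools placed 680 mm apart, resting at z = 412 mm.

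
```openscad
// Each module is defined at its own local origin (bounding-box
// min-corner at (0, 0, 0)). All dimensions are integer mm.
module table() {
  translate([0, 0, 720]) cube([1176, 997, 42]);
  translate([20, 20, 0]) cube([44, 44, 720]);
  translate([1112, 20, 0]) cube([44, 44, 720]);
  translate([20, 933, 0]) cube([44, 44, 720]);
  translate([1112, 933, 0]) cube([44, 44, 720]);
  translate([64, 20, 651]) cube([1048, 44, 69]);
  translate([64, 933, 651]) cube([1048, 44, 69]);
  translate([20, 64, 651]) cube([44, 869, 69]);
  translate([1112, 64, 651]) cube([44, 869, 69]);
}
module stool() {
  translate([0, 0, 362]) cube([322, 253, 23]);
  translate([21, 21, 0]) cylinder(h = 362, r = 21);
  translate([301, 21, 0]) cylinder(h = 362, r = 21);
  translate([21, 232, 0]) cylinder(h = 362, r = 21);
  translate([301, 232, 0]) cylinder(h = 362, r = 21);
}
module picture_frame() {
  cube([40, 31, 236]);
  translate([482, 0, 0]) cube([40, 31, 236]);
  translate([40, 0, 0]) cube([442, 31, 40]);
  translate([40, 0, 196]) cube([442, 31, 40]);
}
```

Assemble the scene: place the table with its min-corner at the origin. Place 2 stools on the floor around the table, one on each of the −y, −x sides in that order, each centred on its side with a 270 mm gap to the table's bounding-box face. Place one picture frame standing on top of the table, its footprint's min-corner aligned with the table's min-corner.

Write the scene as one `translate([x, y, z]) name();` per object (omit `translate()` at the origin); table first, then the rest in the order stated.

table();
translate([427, -523, 0]) stool();
translate([-592, 372, 0]) stool();
translate([0, 0, 762]) picture_frame();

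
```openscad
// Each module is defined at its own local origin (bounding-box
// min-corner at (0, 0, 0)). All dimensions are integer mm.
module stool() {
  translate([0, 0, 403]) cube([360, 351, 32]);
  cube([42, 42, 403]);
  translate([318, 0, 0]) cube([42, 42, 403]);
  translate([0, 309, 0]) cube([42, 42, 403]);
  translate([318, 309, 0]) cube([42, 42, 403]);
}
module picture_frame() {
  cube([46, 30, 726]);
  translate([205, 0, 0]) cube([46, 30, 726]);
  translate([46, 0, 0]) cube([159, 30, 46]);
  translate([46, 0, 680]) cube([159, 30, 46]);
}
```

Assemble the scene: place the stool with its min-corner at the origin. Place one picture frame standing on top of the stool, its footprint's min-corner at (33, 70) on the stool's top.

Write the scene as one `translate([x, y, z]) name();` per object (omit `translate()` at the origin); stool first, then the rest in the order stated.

stool();
translate([33, 70, 435]) picture_frame();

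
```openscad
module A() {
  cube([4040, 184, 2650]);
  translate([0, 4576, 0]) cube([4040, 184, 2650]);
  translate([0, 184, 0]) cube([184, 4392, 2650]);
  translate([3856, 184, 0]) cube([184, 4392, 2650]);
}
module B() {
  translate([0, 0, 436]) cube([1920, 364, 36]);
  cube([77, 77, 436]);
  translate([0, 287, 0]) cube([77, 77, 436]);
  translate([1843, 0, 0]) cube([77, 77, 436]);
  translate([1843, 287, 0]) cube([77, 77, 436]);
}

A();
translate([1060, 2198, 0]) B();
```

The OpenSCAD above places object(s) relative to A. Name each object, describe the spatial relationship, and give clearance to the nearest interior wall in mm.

Clearances: x = 876, y = 2014; minimum 876 mm.

A is a house frame. B is a bench. The bench sits inside the house frame, centred. The clearance to the nearest interior wall is 876 mm.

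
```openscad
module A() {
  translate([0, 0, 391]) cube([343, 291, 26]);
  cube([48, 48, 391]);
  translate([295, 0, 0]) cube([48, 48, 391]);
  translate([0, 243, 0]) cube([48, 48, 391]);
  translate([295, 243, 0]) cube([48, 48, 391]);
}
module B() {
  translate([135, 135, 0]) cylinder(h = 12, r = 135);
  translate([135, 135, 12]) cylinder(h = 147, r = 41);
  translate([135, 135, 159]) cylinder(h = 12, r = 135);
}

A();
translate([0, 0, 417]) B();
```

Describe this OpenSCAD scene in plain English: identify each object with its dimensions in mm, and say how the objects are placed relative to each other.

A is a four-legged stool. The seat is a 343×291×26 mm slab whose top surface is at z = 417 mm; four square legs, each 48×48 mm in cross-section, run from the floor (z = 0) to the underside of the seat, each flush with a corner of the seat.

B is a spool: two coaxial disc flanges of radius 135 mm and thickness 12 mm, joined by a core cylinder of radius 41 mm and height 147 mm. The lower flange rests on z = 0 and the three cylinders share a vertical axis.

The spool is on top of the stool.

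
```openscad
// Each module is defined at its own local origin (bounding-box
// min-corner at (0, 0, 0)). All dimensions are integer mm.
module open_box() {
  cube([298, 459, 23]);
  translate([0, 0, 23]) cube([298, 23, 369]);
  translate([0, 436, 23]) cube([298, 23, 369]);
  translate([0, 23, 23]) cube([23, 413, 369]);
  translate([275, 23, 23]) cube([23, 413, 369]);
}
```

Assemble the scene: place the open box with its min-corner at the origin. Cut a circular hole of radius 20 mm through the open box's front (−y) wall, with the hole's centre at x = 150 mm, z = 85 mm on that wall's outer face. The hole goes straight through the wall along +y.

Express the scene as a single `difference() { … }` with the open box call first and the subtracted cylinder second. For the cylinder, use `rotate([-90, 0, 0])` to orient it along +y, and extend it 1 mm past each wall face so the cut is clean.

difference() {
  open_box();
  translate([150, -1, 85]) rotate([-90, 0, 0]) cylinder(h = 25, r = 20);
}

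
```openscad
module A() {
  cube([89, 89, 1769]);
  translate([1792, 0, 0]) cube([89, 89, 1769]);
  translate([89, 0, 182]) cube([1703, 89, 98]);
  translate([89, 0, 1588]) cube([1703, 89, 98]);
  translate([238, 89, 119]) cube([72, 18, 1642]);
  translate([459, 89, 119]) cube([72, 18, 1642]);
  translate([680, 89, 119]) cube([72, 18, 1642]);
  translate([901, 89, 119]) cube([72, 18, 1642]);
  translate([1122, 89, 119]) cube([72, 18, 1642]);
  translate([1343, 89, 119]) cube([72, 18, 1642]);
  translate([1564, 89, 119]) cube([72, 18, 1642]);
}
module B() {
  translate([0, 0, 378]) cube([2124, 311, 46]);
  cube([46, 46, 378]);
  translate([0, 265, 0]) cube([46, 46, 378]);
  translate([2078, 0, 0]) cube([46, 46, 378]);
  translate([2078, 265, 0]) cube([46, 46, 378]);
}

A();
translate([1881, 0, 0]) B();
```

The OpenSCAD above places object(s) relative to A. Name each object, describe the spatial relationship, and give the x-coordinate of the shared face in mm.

A is a fence section. B is a bench. The bench is against the fence section's +x side, with their −y faces flush. The x-coordinate of the shared face is 1881 mm.

The fence section's +x face and the bench's −x face are both at x = 1881 mm.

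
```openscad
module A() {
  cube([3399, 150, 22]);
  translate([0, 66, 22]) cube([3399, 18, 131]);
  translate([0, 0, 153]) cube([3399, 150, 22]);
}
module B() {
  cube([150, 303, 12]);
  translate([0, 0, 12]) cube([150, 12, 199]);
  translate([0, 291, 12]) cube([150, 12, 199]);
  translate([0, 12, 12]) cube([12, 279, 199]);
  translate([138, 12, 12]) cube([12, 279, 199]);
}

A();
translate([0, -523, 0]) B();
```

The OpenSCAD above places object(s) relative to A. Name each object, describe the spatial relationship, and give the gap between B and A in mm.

A is an I-beam. B is an open box. The open box is on the floor beside the I-beam on its −y side. The gap between the open box and the I-beam is 220 mm.

The open box's nearest face is 220 mm from the I-beam's −y face.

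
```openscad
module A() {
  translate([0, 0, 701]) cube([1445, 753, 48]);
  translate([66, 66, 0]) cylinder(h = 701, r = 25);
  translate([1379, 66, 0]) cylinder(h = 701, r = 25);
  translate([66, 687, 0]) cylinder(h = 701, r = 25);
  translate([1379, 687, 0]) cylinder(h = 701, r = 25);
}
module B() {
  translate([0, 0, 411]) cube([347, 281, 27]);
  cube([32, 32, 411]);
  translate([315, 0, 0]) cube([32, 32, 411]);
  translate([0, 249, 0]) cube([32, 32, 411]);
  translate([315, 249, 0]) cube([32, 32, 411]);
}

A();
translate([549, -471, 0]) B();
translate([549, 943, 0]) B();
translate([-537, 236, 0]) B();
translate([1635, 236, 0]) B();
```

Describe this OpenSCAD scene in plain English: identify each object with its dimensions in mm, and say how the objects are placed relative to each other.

A is a rectangular dining table. The top is 1445×753×48 mm with its upper surface at z = 749 mm. It stands on four round legs of 50 mm diameter, each leg's bounding box inset 41 mm from the nearest pair of top edges, running from the floor to the underside of the top.

B is a four-legged stool. The seat is a 347×281×27 mm slab whose top surface is at z = 438 mm; four square legs, each 32×32 mm in cross-section, run from the floor (z = 0) to the underside of the seat, each flush with a corner of the seat.

Four stools sit around the table at the −y, +y, −x, +x sides.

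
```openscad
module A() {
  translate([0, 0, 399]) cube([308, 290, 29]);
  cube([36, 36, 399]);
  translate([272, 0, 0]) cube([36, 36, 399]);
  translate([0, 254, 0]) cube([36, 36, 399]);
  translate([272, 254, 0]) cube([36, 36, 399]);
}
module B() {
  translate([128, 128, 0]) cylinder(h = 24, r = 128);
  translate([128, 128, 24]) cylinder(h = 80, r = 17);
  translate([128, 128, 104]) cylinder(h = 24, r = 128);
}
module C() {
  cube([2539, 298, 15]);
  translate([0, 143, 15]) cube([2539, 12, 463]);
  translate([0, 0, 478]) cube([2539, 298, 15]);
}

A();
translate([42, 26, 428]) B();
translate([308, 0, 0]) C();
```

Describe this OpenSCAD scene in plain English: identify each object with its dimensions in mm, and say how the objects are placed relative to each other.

A is a simple wooden stool: a rectangular seat 308 mm (x) by 290 mm (y), 29 mm thick, top face at z = 428 mm, on four square legs, each 36×36 mm in cross-section. The legs rest on z = 0, each flush with a corner of the seat.

B is a spool: two coaxial disc flanges of radius 128 mm and thickness 24 mm, joined by a core cylinder of radius 17 mm and height 80 mm. The lower flange rests on z = 0 and the three cylinders share a vertical axis.

C is an I-beam lying along x, 2539 mm long. Overall section height 493 mm. Two flanges 298 mm wide (y) and 15 mm thick, one on the floor and one at the top; a web 12 mm thick runs between them, centred on the flange width.

The spool is on top of the stool. The I-beam is against the stool's +x side, with their −y faces flush.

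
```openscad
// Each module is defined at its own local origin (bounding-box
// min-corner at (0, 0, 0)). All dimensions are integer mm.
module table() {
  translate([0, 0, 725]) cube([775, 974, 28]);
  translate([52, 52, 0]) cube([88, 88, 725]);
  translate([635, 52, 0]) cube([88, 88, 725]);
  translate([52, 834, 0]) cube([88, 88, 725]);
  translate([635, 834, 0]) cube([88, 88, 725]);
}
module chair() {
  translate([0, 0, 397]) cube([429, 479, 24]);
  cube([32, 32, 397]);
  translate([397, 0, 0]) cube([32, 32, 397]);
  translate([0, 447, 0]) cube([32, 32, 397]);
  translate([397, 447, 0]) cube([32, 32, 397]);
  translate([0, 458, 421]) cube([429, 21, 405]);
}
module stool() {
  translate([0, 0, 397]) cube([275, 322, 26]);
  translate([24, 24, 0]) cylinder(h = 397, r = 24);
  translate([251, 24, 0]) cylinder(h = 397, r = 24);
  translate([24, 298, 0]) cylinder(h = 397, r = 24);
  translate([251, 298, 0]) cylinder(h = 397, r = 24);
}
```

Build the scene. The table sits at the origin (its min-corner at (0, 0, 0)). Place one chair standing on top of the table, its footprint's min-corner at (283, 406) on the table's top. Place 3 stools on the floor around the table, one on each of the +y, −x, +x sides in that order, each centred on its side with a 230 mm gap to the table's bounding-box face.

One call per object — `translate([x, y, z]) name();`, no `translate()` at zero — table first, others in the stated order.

table();
translate([283, 406, 753]) chair();
translate([250, 1204, 0]) stool();
translate([-505, 326, 0]) stool();
translate([1005, 326, 0]) stool();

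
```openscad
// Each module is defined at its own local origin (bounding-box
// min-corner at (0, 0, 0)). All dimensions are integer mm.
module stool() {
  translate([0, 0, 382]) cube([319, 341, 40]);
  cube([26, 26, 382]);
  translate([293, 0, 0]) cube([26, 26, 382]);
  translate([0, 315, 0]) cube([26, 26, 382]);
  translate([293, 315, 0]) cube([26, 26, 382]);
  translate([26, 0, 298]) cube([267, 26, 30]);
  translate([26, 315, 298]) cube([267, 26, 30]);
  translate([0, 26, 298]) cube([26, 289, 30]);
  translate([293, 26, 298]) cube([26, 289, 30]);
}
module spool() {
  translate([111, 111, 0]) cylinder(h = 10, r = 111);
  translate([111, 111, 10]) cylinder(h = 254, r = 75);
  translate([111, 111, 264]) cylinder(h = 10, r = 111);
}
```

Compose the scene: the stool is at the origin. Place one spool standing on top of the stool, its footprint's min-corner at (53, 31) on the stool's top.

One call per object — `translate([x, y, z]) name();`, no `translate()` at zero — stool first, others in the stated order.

stool();
translate([53, 31, 422]) spool();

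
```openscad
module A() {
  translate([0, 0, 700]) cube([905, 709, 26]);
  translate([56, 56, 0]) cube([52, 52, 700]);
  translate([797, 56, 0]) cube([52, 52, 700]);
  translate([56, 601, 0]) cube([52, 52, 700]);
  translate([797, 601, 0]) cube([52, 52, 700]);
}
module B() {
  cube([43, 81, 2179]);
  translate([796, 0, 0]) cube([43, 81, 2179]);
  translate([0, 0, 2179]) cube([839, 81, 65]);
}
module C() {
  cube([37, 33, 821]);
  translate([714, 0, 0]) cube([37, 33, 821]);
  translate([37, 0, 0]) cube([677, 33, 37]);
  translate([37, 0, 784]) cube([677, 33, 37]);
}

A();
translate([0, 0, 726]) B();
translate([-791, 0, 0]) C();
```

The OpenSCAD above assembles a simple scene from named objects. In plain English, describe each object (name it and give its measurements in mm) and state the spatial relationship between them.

A is a table with a 905×709 mm rectangular top, 26 mm thick, top surface at z = 726 mm, supported by four 52×52 mm square legs, each inset 56 mm from the nearest pair of top edges, running from the floor.

B is a rectangular door frame: two vertical jambs of 43×81 mm section, 2179 mm tall, with a clear opening 753 mm wide between their inner faces. A header 65 mm tall and 81 mm deep lies on top of the jambs and spans the full outside width.

C is a picture frame with a 677×747 mm rectangular opening (x by z) and a uniform 37 mm border on every side. Frame depth is 33 mm along y. It is built from two vertical stiles running the full outside height and two horizontal rails spanning the gap between the stiles.

The door frame is on top of the table. The picture frame is on the floor beside the table on its −x side.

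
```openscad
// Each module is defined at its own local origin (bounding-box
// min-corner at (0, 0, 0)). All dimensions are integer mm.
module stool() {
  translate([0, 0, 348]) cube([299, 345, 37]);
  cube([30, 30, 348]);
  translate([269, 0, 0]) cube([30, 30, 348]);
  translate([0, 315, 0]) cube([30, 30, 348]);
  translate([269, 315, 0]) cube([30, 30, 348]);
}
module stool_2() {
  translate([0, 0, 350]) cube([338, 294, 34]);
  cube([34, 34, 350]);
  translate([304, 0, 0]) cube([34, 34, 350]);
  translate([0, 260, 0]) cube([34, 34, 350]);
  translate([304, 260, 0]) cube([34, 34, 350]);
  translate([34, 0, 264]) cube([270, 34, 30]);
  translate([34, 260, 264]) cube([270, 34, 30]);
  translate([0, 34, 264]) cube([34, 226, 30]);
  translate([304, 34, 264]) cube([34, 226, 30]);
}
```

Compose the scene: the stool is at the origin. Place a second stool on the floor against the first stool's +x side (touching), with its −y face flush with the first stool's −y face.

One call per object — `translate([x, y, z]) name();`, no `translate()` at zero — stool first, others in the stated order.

stool();
translate([299, 0, 0]) stool_2();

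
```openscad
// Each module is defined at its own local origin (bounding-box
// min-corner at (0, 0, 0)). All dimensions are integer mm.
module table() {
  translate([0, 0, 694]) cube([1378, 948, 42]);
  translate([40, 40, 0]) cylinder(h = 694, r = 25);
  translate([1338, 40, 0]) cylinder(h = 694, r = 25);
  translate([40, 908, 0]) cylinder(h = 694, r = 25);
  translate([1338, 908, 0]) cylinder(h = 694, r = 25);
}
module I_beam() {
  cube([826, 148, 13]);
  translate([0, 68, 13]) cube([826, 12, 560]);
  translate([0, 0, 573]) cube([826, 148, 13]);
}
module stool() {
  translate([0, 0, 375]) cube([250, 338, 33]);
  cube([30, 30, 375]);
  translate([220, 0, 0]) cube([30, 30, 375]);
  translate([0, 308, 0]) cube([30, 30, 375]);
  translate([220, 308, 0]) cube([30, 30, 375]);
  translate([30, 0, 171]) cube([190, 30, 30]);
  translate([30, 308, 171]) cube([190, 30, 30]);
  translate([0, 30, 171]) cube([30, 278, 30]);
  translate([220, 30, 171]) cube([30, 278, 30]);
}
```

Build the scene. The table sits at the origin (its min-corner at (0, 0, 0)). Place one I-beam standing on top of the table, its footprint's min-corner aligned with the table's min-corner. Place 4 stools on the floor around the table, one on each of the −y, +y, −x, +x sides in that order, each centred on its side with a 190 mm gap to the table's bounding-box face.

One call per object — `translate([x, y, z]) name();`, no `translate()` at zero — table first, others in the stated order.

table();
translate([0, 0, 736]) I_beam();
translate([564, -528, 0]) stool();
translate([564, 1138, 0]) stool();
translate([-440, 305, 0]) stool();
translate([1568, 305, 0]) stool();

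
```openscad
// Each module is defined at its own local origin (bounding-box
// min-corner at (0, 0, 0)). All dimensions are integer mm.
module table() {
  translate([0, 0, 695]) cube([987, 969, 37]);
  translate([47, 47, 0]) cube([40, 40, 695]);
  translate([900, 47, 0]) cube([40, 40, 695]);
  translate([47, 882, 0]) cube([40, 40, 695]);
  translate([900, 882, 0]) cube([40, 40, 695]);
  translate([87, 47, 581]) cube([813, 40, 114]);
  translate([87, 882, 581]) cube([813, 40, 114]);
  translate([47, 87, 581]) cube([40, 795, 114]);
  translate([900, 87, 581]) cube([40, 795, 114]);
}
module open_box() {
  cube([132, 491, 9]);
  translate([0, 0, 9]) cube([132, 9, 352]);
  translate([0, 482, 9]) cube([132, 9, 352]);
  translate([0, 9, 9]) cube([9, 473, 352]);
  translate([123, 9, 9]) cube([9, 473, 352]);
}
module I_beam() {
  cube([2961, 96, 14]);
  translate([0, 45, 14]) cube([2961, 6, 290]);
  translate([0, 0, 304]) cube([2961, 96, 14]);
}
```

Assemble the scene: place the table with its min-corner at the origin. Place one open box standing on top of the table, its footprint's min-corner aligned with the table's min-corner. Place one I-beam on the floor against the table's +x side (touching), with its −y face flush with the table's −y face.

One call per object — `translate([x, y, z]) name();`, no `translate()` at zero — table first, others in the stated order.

table();
translate([0, 0, 732]) open_box();
translate([987, 0, 0]) I_beam();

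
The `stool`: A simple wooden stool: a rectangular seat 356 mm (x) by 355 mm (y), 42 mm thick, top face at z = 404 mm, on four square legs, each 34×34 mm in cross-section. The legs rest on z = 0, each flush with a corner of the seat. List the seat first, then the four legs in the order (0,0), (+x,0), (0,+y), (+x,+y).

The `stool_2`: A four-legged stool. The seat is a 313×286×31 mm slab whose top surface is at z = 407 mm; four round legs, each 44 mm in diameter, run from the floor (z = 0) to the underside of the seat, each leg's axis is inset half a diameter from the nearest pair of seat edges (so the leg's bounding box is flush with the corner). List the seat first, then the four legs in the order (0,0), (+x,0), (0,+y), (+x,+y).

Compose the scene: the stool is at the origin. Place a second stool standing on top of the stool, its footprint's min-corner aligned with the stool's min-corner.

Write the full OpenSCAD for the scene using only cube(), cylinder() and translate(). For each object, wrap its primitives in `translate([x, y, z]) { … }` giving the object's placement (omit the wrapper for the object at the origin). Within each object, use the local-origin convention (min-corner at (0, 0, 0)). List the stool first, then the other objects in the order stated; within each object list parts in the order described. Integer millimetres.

translate([0, 0, 362]) cube([356, 355, 42]);
cube([34, 34, 362]);
translate([322, 0, 0]) cube([34, 34, 362]);
translate([0, 321, 0]) cube([34, 34, 362]);
translate([322, 321, 0]) cube([34, 34, 362]);
translate([0, 0, 404]) {
  translate([0, 0, 376]) cube([313, 286, 31]);
  translate([22, 22, 0]) cylinder(h = 376, r = 22);
  translate([291, 22, 0]) cylinder(h = 376, r = 22);
  translate([22, 264, 0]) cylinder(h = 376, r = 22);
  translate([291, 264, 0]) cylinder(h = 376, r = 22);
}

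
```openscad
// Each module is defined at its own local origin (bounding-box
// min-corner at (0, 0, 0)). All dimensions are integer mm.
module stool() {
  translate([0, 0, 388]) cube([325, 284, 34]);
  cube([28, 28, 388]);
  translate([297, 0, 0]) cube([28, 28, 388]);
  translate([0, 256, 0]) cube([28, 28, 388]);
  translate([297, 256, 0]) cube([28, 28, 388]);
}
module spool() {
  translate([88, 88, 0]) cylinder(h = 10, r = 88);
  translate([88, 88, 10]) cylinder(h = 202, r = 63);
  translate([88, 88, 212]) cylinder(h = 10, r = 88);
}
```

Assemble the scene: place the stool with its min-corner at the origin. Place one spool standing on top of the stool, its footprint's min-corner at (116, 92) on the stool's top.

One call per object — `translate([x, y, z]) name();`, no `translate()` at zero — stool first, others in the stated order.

stool();
translate([116, 92, 422]) spool();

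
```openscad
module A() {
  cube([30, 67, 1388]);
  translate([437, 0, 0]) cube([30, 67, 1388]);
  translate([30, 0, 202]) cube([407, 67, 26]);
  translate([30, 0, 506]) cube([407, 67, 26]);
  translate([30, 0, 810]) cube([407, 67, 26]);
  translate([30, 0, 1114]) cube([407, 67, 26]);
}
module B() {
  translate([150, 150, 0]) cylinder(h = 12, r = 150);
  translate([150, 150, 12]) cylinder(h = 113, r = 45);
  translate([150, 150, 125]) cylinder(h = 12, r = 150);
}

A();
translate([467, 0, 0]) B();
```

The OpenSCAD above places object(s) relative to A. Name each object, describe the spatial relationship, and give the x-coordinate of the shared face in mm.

The ladder's +x face and the spool's −x face are both at x = 467 mm.

A is a ladder. B is a spool. The spool is against the ladder's +x side, with their −y faces flush. The x-coordinate of the shared face is 467 mm.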